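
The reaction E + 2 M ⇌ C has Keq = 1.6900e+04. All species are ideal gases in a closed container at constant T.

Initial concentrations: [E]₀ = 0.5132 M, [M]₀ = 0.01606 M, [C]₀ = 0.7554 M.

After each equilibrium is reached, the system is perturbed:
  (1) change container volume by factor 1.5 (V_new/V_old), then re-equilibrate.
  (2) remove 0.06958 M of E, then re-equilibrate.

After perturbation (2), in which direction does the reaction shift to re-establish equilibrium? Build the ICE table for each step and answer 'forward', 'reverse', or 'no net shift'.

Direction: reverse

Q₀ = 5707 vs Keq = 1.6900e+04 ⇒ Q<K, forward
Step 1:
                   E          M          C
  I           0.5132    0.01606     0.7554
  C        -0.003338  -0.006676   0.003338
  E           0.5099   0.009384     0.7587
  solve Keq expr → x = 0.003338; check Q = 1.6900e+04
Then change container volume by factor 1.5 (V_new/V_old).
Step 2:
                   E          M          C
  I           0.3399   0.006256     0.5058
  C         0.001546   0.003092  -0.001546
  E           0.3415   0.009348     0.5043
  solve Keq expr → x = -0.001546; check Q = 1.6900e+04
Then remove 0.06958 M of E.
Step 3:
                   E          M          C
  I           0.2719   0.009348     0.5043
  C       5.5584e-04   0.001112 -5.5584e-04
  E           0.2724    0.01046     0.5037
  solve Keq expr → x = -5.5584e-04; check Q = 1.6900e+04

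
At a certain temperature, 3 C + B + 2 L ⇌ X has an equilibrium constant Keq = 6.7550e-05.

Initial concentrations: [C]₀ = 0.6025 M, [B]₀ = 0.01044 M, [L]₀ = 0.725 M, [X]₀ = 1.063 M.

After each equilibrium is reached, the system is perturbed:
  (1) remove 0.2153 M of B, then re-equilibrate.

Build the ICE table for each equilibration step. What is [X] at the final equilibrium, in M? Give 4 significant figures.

Q₀ = 885.7 vs Keq = 6.7550e-05 ⇒ Q>K, reverse
Step 1:
                    C           B           L           X
  I            0.6025     0.01044       0.725       1.063
  C             3.105       1.035        2.07      -1.035
  E             3.707       1.045       2.795      0.0281
  solve Keq expr → x = -1.035; check Q = 6.7550e-05
Then remove 0.2153 M of B.
Step 2:
                    C           B           L           X
  I             3.707        0.83       2.795      0.0281
  C           0.01558    0.005194     0.01039   -0.005194
  E             3.723      0.8352       2.805     0.02291
  solve Keq expr → x = -0.005194; check Q = 6.7550e-05

[X]_eq = 0.02291 M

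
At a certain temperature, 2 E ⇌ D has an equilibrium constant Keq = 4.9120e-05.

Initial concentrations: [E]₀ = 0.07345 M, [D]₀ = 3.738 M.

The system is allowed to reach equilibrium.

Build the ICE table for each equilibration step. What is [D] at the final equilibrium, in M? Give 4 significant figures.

[D]_eq = 0.002795 M

Q₀ = 692.9 vs Keq = 4.9120e-05 ⇒ Q>K, reverse
Step 1:
                    E           D
  init        0.07345       3.738
  Δ              7.47      -3.735
  eq            7.544    0.002795
  solve Keq expr → x = -3.735; check Q = 4.9120e-05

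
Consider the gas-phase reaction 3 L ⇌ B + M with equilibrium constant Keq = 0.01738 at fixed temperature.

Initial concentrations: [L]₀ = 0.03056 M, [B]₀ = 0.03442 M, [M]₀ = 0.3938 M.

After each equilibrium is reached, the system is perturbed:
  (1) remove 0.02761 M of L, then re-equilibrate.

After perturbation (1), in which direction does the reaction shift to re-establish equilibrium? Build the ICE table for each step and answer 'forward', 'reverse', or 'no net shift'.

Direction: reverse

Q₀ = 474.9 vs Keq = 0.01738 ⇒ Q>K, reverse
Step 1:
                    L           B           M
  init        0.03056     0.03442      0.3938
  Δ            0.1029    -0.03431    -0.03431
  eq           0.1335  1.1496e-04      0.3595
  solve Keq expr → x = -0.03431; check Q = 0.01738
Then remove 0.02761 M of L.
Step 2:
                    L           B           M
  init         0.1059  1.1496e-04      0.3595
  Δ        1.7194e-04 -5.7313e-05 -5.7313e-05
  eq            0.106  5.7650e-05      0.3594
  solve Keq expr → x = -5.7313e-05; check Q = 0.01738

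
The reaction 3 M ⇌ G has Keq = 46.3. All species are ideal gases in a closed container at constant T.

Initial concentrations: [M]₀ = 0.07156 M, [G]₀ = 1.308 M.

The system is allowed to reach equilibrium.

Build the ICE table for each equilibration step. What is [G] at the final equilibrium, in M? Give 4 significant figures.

Q₀ = 3569 vs Keq = 46.3 ⇒ Q>K, reverse
Step 1:
                   M          G
  I          0.07156      1.308
  C            0.227   -0.07567
  E           0.2986      1.232
  solve Keq expr → x = -0.07567; check Q = 46.3

[G]_eq = 1.232 M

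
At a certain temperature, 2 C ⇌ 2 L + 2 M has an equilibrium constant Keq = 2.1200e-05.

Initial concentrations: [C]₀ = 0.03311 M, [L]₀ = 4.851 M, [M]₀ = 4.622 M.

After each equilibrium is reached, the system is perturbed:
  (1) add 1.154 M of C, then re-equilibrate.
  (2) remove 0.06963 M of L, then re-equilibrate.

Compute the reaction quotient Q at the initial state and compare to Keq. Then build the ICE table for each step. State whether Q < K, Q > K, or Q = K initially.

Q₀ = 4.5857e+05; Q > K (proceeds reverse)

Q₀ = 4.5857e+05 vs Keq = 2.1200e-05 ⇒ Q>K, reverse
Step 1:
                  C         L         M
  Initial   0.03311     4.851     4.622
  Change      4.552    -4.552    -4.552
  Equil       4.585    0.2995   0.07048
  solve Keq expr → x = -2.276; check Q = 2.1200e-05
Then add 1.154 M of C.
Step 2:
                  C         L         M
  Initial     5.739    0.2995   0.07048
  Change   -0.01369   0.01369   0.01369
  Equil       5.725    0.3132   0.08417
  solve Keq expr → x = 0.006843; check Q = 2.1200e-05
Then remove 0.06963 M of L.
Step 3:
                  C         L         M
  Initial     5.725    0.2435   0.08417
  Change   -0.01679   0.01679   0.01679
  Equil       5.708    0.2603     0.101
  solve Keq expr → x = 0.008394; check Q = 2.1200e-05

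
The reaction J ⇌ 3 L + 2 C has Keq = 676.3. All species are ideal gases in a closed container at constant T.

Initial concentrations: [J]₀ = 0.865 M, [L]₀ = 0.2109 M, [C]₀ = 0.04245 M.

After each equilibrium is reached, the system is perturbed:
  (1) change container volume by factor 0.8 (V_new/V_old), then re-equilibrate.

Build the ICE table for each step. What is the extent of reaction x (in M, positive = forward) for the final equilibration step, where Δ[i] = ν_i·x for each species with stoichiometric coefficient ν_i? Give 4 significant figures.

Q₀ = 1.9542e-05 vs Keq = 676.3 ⇒ Q<K, forward
Step 1:
                   J          L          C
  Initial      0.865     0.2109    0.04245
  Change     -0.7958      2.387      1.592
  Equil      0.06924      2.598      1.634
  solve Keq expr → x = 0.7958; check Q = 676.3
Then change container volume by factor 0.8 (V_new/V_old).
Step 2:
                   J          L          C
  Initial    0.08655      3.248      2.042
  Change      0.0663    -0.1989    -0.1326
  Equil       0.1528      3.049       1.91
  solve Keq expr → x = -0.0663; check Q = 676.3

x = -0.0663 M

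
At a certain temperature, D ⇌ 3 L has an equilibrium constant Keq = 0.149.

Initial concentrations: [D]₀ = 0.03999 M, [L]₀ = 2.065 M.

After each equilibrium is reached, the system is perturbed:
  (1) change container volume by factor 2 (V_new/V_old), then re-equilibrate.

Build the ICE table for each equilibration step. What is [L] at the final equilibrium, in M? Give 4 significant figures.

[L]_eq = 0.3351 M

Q₀ = 220.2 vs Keq = 0.149 ⇒ Q>K, reverse
Step 1:
                    D           L
  I           0.03999       2.065
  C            0.5409      -1.623
  E            0.5809      0.4423
  solve Keq expr → x = -0.5409; check Q = 0.149
Then change container volume by factor 2 (V_new/V_old).
Step 2:
                    D           L
  I            0.2904      0.2212
  C          -0.03797      0.1139
  E            0.2525      0.3351
  solve Keq expr → x = 0.03797; check Q = 0.149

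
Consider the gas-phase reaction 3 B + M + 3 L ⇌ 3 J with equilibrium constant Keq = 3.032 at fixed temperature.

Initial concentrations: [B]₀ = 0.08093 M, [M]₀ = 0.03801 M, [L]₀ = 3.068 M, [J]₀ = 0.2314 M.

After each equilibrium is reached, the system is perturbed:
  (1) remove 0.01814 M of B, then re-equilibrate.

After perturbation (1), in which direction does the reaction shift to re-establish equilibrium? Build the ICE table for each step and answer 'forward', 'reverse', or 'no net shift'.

Direction: reverse

Q₀ = 21.3 vs Keq = 3.032 ⇒ Q>K, reverse
Step 1:
                  B         M         L         J
  I         0.08093   0.03801     3.068    0.2314
  C         0.03659    0.0122   0.03659  -0.03659
  E          0.1175   0.05021     3.105    0.1948
  solve Keq expr → x = -0.0122; check Q = 3.032
Then remove 0.01814 M of B.
Step 2:
                  B         M         L         J
  I         0.09938   0.05021     3.105    0.1948
  C        0.009672  0.003224  0.009672 -0.009672
  E          0.1091   0.05343     3.114    0.1851
  solve Keq expr → x = -0.003224; check Q = 3.032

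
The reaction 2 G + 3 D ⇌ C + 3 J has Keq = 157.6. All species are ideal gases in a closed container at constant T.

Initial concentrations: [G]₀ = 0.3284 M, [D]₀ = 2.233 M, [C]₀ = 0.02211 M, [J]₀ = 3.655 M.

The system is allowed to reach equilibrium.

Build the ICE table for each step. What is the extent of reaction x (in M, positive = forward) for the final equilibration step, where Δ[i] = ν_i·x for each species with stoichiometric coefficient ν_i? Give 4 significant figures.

x = 0.1178 M

Q₀ = 0.899 vs Keq = 157.6 ⇒ Q<K, forward
Step 1:
                   G          D          C          J
  Initial     0.3284      2.233    0.02211      3.655
  Change     -0.2356    -0.3534     0.1178     0.3534
  Equil      0.09279       1.88     0.1399      4.008
  solve Keq expr → x = 0.1178; check Q = 157.6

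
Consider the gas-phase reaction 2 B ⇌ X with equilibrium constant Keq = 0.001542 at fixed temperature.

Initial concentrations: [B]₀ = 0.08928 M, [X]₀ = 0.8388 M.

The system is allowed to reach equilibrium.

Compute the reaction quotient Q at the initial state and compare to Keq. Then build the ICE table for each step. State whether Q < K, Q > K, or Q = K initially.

Q₀ = 105.2; Q > K (proceeds reverse)

Q₀ = 105.2 vs Keq = 0.001542 ⇒ Q>K, reverse
Step 1:
                   B          X
  init       0.08928     0.8388
  Δ            1.668     -0.834
  eq           1.757   0.004762
  solve Keq expr → x = -0.834; check Q = 0.001542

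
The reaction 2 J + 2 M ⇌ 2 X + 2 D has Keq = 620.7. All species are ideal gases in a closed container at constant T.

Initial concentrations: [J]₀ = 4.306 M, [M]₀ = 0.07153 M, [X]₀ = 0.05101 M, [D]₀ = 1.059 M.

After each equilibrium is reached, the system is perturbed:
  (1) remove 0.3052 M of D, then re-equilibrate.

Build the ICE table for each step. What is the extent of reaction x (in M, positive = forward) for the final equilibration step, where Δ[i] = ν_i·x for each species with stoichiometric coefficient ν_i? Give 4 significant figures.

Q₀ = 0.03076 vs Keq = 620.7 ⇒ Q<K, forward
Step 1:
                   J          M          X          D
  Initial      4.306    0.07153    0.05101      1.059
  Change    -0.07023   -0.07023    0.07023    0.07023
  Equil        4.236   0.001297     0.1212      1.129
  solve Keq expr → x = 0.03512; check Q = 620.7
Then remove 0.3052 M of D.
Step 2:
                   J          M          X          D
  Initial      4.236   0.001297     0.1212      0.824
  Change  -3.4745e-04 -3.4745e-04 3.4745e-04 3.4745e-04
  Equil        4.235 9.4992e-04     0.1216     0.8244
  solve Keq expr → x = 1.7373e-04; check Q = 620.7

x = 1.7373e-04 M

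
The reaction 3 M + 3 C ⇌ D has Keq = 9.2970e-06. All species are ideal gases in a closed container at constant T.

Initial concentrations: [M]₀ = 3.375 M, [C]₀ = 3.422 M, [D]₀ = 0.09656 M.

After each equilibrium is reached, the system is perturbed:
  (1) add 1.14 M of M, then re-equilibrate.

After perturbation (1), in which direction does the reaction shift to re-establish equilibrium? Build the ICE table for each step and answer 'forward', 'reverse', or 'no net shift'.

Direction: forward

Q₀ = 6.2681e-05 vs Keq = 9.2970e-06 ⇒ Q>K, reverse
Step 1:
                    M           C           D
  Initial       3.375       3.422     0.09656
  Change       0.2264      0.2264    -0.07547
  Equil         3.601       3.648     0.02109
  solve Keq expr → x = -0.07547; check Q = 9.2970e-06
Then add 1.14 M of M.
Step 2:
                    M           C           D
  Initial       4.741       3.648     0.02109
  Change     -0.06749    -0.06749      0.0225
  Equil         4.674       3.581     0.04359
  solve Keq expr → x = 0.0225; check Q = 9.2970e-06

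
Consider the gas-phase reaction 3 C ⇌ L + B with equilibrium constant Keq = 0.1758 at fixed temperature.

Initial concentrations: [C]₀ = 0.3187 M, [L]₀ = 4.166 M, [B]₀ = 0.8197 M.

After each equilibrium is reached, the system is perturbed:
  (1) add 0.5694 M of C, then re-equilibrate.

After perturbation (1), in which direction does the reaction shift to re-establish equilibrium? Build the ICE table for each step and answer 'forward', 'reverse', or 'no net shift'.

Direction: forward

Q₀ = 105.5 vs Keq = 0.1758 ⇒ Q>K, reverse
Step 1:
                  C         L         B
  init       0.3187     4.166    0.8197
  Δ           1.537   -0.5123   -0.5123
  eq          1.856     3.654    0.3074
  solve Keq expr → x = -0.5123; check Q = 0.1758
Then add 0.5694 M of C.
Step 2:
                  C         L         B
  init        2.425     3.654    0.3074
  Δ         -0.3423    0.1141    0.1141
  eq          2.083     3.768    0.4215
  solve Keq expr → x = 0.1141; check Q = 0.1758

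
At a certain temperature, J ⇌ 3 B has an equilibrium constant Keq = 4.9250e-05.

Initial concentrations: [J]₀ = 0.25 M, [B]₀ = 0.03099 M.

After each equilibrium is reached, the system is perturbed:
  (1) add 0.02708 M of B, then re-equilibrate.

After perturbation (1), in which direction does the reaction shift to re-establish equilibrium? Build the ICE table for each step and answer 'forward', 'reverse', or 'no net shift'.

Direction: reverse

Q₀ = 1.1905e-04 vs Keq = 4.9250e-05 ⇒ Q>K, reverse
Step 1:
                   J          B
  init          0.25    0.03099
  Δ         0.002606  -0.007819
  eq          0.2526    0.02317
  solve Keq expr → x = -0.002606; check Q = 4.9250e-05
Then add 0.02708 M of B.
Step 2:
                   J          B
  init        0.2526    0.05025
  Δ         0.008937   -0.02681
  eq          0.2615    0.02344
  solve Keq expr → x = -0.008937; check Q = 4.9250e-05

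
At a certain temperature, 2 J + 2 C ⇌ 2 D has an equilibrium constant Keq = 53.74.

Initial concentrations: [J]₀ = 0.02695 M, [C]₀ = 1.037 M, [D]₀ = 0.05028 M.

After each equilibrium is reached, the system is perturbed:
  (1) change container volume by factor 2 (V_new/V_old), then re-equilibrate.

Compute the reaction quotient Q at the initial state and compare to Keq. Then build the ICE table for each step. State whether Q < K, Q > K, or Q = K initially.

Q₀ = 3.237 vs Keq = 53.74 ⇒ Q<K, forward
Step 1:
                  J         C         D
  init      0.02695     1.037   0.05028
  Δ        -0.01783  -0.01783   0.01783
  eq       0.009117     1.019   0.06811
  solve Keq expr → x = 0.008917; check Q = 53.74
Then change container volume by factor 2 (V_new/V_old).
Step 2:
                  J         C         D
  init     0.004558    0.5096   0.03406
  Δ        0.003551  0.003551 -0.003551
  eq        0.00811    0.5131   0.03051
  solve Keq expr → x = -0.001776; check Q = 53.74

Q₀ = 3.237; Q < K (proceeds forward)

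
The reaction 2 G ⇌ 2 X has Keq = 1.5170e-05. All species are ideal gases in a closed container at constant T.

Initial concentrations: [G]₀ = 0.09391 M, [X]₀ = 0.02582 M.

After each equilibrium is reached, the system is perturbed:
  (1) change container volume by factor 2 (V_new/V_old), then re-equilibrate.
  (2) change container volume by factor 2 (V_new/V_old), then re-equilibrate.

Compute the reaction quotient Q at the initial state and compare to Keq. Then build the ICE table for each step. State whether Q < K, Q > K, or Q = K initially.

Q₀ = 0.07559 vs Keq = 1.5170e-05 ⇒ Q>K, reverse
Step 1:
                    G           X
  I           0.09391     0.02582
  C           0.02536    -0.02536
  E            0.1193  4.6452e-04
  solve Keq expr → x = -0.01268; check Q = 1.5170e-05
Then change container volume by factor 2 (V_new/V_old).
Step 2:
                    G           X
  I           0.05963  2.3226e-04
  C                 0           0
  E           0.05963  2.3226e-04
  solve Keq expr → x = 0; check Q = 1.5170e-05
Then change container volume by factor 2 (V_new/V_old).
Step 3:
                    G           X
  I           0.02982  1.1613e-04
  C                 0           0
  E           0.02982  1.1613e-04
  solve Keq expr → x = 0; check Q = 1.5170e-05

Q₀ = 0.07559; Q > K (proceeds reverse)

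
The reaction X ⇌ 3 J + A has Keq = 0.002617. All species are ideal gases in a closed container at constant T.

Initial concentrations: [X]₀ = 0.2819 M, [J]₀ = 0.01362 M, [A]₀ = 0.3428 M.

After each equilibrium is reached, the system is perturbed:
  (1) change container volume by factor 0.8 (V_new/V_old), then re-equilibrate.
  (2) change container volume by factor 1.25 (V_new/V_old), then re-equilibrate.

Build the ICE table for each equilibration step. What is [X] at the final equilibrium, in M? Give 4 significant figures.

[X]_eq = 0.2466 M

Q₀ = 3.0724e-06 vs Keq = 0.002617 ⇒ Q<K, forward
Step 1:
                   X          J          A
  init        0.2819    0.01362     0.3428
  Δ          -0.0353     0.1059     0.0353
  eq          0.2466     0.1195     0.3781
  solve Keq expr → x = 0.0353; check Q = 0.002617
Then change container volume by factor 0.8 (V_new/V_old).
Step 2:
                   X          J          A
  init        0.3083     0.1494     0.4726
  Δ         0.009295   -0.02789  -0.009295
  eq          0.3175     0.1215     0.4633
  solve Keq expr → x = -0.009295; check Q = 0.002617
Then change container volume by factor 1.25 (V_new/V_old).
Step 3:
                   X          J          A
  init         0.254     0.0972     0.3707
  Δ        -0.007436    0.02231   0.007436
  eq          0.2466     0.1195     0.3781
  solve Keq expr → x = 0.007436; check Q = 0.002617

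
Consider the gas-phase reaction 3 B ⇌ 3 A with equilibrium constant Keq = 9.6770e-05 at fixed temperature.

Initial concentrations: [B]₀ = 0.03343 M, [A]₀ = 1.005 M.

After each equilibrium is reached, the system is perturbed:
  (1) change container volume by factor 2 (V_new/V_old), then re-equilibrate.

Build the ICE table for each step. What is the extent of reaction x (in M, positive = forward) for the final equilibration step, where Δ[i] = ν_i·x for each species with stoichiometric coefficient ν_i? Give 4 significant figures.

Q₀ = 2.7170e+04 vs Keq = 9.6770e-05 ⇒ Q>K, reverse
Step 1:
                   B          A
  init       0.03343      1.005
  Δ           0.9594    -0.9594
  eq          0.9928    0.04558
  solve Keq expr → x = -0.3198; check Q = 9.6770e-05
Then change container volume by factor 2 (V_new/V_old).
Step 2:
                   B          A
  init        0.4964    0.02279
  Δ                0          0
  eq          0.4964    0.02279
  solve Keq expr → x = 0; check Q = 9.6770e-05

x = 0 M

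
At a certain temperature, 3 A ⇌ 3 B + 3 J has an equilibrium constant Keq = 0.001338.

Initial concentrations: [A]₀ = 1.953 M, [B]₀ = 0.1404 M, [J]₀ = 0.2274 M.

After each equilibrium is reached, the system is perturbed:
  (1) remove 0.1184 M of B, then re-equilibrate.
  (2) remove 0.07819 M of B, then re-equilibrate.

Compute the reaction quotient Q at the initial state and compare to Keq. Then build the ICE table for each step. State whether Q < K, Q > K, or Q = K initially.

Q₀ = 4.3688e-06; Q < K (proceeds forward)

Q₀ = 4.3688e-06 vs Keq = 0.001338 ⇒ Q<K, forward
Step 1:
                  A         B         J
  init        1.953    0.1404    0.2274
  Δ         -0.2513    0.2513    0.2513
  eq          1.702    0.3917    0.4787
  solve Keq expr → x = 0.08377; check Q = 0.001338
Then remove 0.1184 M of B.
Step 2:
                  A         B         J
  init        1.702    0.2733    0.4787
  Δ        -0.06137   0.06137   0.06137
  eq           1.64    0.3347    0.5401
  solve Keq expr → x = 0.02046; check Q = 0.001338
Then remove 0.07819 M of B.
Step 3:
                  A         B         J
  init         1.64    0.2565    0.5401
  Δ         -0.0444    0.0444    0.0444
  eq          1.596    0.3009    0.5845
  solve Keq expr → x = 0.0148; check Q = 0.001338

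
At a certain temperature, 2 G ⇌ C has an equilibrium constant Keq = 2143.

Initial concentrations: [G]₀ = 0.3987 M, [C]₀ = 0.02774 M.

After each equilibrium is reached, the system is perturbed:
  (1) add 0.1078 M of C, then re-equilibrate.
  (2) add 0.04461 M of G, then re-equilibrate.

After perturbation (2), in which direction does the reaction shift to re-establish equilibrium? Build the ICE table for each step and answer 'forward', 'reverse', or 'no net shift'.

Direction: forward

Q₀ = 0.1745 vs Keq = 2143 ⇒ Q<K, forward
Step 1:
                    G           C
  init         0.3987     0.02774
  Δ           -0.3885      0.1943
  eq          0.01018       0.222
  solve Keq expr → x = 0.1943; check Q = 2143
Then add 0.1078 M of C.
Step 2:
                    G           C
  init        0.01018      0.3298
  Δ          0.002207   -0.001103
  eq          0.01238      0.3287
  solve Keq expr → x = -0.001103; check Q = 2143
Then add 0.04461 M of G.
Step 3:
                    G           C
  init        0.05699      0.3287
  Δ           -0.0442      0.0221
  eq          0.01279      0.3508
  solve Keq expr → x = 0.0221; check Q = 2143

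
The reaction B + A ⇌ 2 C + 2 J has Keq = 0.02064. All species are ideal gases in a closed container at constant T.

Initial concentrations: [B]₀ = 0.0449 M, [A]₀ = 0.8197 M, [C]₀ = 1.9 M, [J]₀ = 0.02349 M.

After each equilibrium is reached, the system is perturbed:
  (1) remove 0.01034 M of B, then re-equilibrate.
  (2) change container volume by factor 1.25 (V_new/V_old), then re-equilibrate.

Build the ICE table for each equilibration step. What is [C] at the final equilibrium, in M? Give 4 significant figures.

Q₀ = 0.05412 vs Keq = 0.02064 ⇒ Q>K, reverse
Step 1:
                   B          A          C          J
  I           0.0449     0.8197        1.9    0.02349
  C         0.004115   0.004115   -0.00823   -0.00823
  E          0.04901     0.8238      1.892    0.01526
  solve Keq expr → x = -0.004115; check Q = 0.02064
Then remove 0.01034 M of B.
Step 2:
                   B          A          C          J
  I          0.03867     0.8238      1.892    0.01526
  C       7.7594e-04 7.7594e-04  -0.001552  -0.001552
  E          0.03945     0.8246       1.89    0.01371
  solve Keq expr → x = -7.7594e-04; check Q = 0.02064
Then change container volume by factor 1.25 (V_new/V_old).
Step 3:
                   B          A          C          J
  I          0.03156     0.6597      1.512    0.01097
  C         -0.00122   -0.00122    0.00244    0.00244
  E          0.03034     0.6585      1.515    0.01341
  solve Keq expr → x = 0.00122; check Q = 0.02064

[C]_eq = 1.515 M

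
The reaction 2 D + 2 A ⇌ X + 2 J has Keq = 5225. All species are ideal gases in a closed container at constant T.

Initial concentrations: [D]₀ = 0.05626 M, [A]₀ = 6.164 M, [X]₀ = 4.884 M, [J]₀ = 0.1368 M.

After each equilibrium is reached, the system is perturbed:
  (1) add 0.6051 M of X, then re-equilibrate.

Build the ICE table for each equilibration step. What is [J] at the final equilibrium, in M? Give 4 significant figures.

[J]_eq = 0.192 M

Q₀ = 0.76 vs Keq = 5225 ⇒ Q<K, forward
Step 1:
                    D           A           X           J
  init        0.05626       6.164       4.884      0.1368
  Δ           -0.0553     -0.0553     0.02765      0.0553
  eq       9.6414e-04       6.109       4.912      0.1921
  solve Keq expr → x = 0.02765; check Q = 5225
Then add 0.6051 M of X.
Step 2:
                    D           A           X           J
  init     9.6414e-04       6.109       5.517      0.1921
  Δ        5.7348e-05  5.7348e-05 -2.8674e-05 -5.7348e-05
  eq         0.001021       6.109       5.517       0.192
  solve Keq expr → x = -2.8674e-05; check Q = 5225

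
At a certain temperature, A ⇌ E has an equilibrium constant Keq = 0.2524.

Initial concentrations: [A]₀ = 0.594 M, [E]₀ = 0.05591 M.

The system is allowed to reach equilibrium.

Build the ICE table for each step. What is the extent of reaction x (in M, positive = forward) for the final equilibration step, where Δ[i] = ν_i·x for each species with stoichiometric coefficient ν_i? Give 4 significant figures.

x = 0.07507 M

Q₀ = 0.09412 vs Keq = 0.2524 ⇒ Q<K, forward
Step 1:
                    A           E
  init          0.594     0.05591
  Δ          -0.07507     0.07507
  eq           0.5189       0.131
  solve Keq expr → x = 0.07507; check Q = 0.2524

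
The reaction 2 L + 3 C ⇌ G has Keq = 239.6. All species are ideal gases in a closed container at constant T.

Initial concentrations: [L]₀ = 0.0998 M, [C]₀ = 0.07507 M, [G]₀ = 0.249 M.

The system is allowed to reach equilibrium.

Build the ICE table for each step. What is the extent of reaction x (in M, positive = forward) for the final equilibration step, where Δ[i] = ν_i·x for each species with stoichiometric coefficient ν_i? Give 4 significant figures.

Q₀ = 5.9093e+04 vs Keq = 239.6 ⇒ Q>K, reverse
Step 1:
                  L         C         G
  init       0.0998   0.07507     0.249
  Δ          0.1194    0.1792  -0.05972
  eq         0.2192    0.2542    0.1893
  solve Keq expr → x = -0.05972; check Q = 239.6

x = -0.05972 M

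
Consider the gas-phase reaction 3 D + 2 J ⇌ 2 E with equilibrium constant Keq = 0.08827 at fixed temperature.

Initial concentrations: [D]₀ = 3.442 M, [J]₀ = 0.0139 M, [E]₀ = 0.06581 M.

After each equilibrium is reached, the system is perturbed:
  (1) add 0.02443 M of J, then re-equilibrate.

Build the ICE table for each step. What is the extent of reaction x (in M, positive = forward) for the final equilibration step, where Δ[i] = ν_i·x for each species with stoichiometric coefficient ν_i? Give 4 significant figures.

x = 0.007902 M

Q₀ = 0.5497 vs Keq = 0.08827 ⇒ Q>K, reverse
Step 1:
                  D         J         E
  Initial     3.442    0.0139   0.06581
  Change    0.02018   0.01345  -0.01345
  Equil       3.462   0.02735   0.05236
  solve Keq expr → x = -0.006727; check Q = 0.08827
Then add 0.02443 M of J.
Step 2:
                  D         J         E
  Initial     3.462   0.05178   0.05236
  Change   -0.02371   -0.0158    0.0158
  Equil       3.438   0.03598   0.06816
  solve Keq expr → x = 0.007902; check Q = 0.08827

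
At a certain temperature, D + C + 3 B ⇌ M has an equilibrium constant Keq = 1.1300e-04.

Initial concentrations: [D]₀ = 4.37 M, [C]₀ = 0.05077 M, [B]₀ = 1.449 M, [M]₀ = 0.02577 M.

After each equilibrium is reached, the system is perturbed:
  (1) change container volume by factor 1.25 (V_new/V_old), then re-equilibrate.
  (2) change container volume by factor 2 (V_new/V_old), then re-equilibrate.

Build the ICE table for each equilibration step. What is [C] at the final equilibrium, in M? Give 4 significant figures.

[C]_eq = 0.03061 M

Q₀ = 0.03818 vs Keq = 1.1300e-04 ⇒ Q>K, reverse
Step 1:
                   D          C          B          M
  Initial       4.37    0.05077      1.449    0.02577
  Change     0.02564    0.02564    0.07691   -0.02564
  Equil        4.396    0.07641      1.526 1.3484e-04
  solve Keq expr → x = -0.02564; check Q = 1.1300e-04
Then change container volume by factor 1.25 (V_new/V_old).
Step 2:
                   D          C          B          M
  Initial      3.517    0.06112      1.221 1.0787e-04
  Change  6.3618e-05 6.3618e-05 1.9085e-04 -6.3618e-05
  Equil        3.517    0.06119      1.221 4.4251e-05
  solve Keq expr → x = -6.3618e-05; check Q = 1.1300e-04
Then change container volume by factor 2 (V_new/V_old).
Step 3:
                   D          C          B          M
  Initial      1.758    0.03059     0.6105 2.2125e-05
  Change  2.0741e-05 2.0741e-05 6.2223e-05 -2.0741e-05
  Equil        1.758    0.03061     0.6105 1.3842e-06
  solve Keq expr → x = -2.0741e-05; check Q = 1.1300e-04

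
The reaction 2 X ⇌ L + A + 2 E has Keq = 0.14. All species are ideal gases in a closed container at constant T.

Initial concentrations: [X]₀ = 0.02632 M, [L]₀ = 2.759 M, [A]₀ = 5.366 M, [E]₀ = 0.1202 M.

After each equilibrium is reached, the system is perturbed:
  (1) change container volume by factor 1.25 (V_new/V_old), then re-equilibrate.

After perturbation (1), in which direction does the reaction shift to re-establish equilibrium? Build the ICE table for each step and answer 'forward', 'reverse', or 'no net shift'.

Direction: forward

Q₀ = 308.8 vs Keq = 0.14 ⇒ Q>K, reverse
Step 1:
                   X          L          A          E
  Initial    0.02632      2.759      5.366     0.1202
  Change       0.107   -0.05352   -0.05352     -0.107
  Equil       0.1334      2.705      5.312    0.01316
  solve Keq expr → x = -0.05352; check Q = 0.14
Then change container volume by factor 1.25 (V_new/V_old).
Step 2:
                   X          L          A          E
  Initial     0.1067      2.164       4.25    0.01053
  Change   -0.002339   0.001169   0.001169   0.002339
  Equil       0.1043      2.166      4.251    0.01287
  solve Keq expr → x = 0.001169; check Q = 0.14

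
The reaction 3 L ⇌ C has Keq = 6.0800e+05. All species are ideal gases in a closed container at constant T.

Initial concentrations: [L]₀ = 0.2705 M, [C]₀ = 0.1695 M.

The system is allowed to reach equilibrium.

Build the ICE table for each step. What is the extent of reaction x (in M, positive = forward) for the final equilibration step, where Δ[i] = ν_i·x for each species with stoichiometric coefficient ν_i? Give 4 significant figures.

x = 0.08766 M

Q₀ = 8.564 vs Keq = 6.0800e+05 ⇒ Q<K, forward
Step 1:
                  L         C
  Initial    0.2705    0.1695
  Change     -0.263   0.08766
  Equil    0.007506    0.2572
  solve Keq expr → x = 0.08766; check Q = 6.0800e+05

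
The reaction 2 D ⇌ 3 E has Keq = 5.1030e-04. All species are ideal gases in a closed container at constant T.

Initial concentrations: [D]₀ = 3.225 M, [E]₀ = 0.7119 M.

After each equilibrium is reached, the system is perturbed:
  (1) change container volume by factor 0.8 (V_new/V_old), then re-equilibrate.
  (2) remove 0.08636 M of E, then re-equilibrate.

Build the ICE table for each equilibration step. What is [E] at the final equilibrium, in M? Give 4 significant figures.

Q₀ = 0.03469 vs Keq = 5.1030e-04 ⇒ Q>K, reverse
Step 1:
                   D          E
  Initial      3.225     0.7119
  Change        0.35    -0.5251
  Equil        3.575     0.1868
  solve Keq expr → x = -0.175; check Q = 5.1030e-04
Then change container volume by factor 0.8 (V_new/V_old).
Step 2:
                   D          E
  Initial      4.469     0.2335
  Change     0.01093   -0.01639
  Equil         4.48     0.2172
  solve Keq expr → x = -0.005463; check Q = 5.1030e-04
Then remove 0.08636 M of E.
Step 3:
                   D          E
  Initial       4.48     0.1308
  Change    -0.05636    0.08453
  Equil        4.423     0.2153
  solve Keq expr → x = 0.02818; check Q = 5.1030e-04

[E]_eq = 0.2153 M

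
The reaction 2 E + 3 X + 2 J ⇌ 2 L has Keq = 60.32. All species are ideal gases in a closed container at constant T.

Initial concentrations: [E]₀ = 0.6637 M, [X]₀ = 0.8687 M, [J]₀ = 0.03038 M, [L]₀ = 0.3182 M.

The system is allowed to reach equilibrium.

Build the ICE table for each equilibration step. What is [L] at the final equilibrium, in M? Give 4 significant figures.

Q₀ = 379.9 vs Keq = 60.32 ⇒ Q>K, reverse
Step 1:
                   E          X          J          L
  init        0.6637     0.8687    0.03038     0.3182
  Δ           0.0306     0.0459     0.0306    -0.0306
  eq          0.6943     0.9146    0.06098     0.2876
  solve Keq expr → x = -0.0153; check Q = 60.32

[L]_eq = 0.2876 M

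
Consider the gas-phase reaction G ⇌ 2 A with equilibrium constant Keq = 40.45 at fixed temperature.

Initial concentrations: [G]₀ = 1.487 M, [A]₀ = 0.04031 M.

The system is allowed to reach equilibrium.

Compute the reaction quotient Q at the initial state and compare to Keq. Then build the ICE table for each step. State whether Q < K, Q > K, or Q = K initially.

Q₀ = 0.001093; Q < K (proceeds forward)

Q₀ = 0.001093 vs Keq = 40.45 ⇒ Q<K, forward
Step 1:
                    G           A
  init          1.487     0.04031
  Δ            -1.312       2.623
  eq           0.1754       2.664
  solve Keq expr → x = 1.312; check Q = 40.45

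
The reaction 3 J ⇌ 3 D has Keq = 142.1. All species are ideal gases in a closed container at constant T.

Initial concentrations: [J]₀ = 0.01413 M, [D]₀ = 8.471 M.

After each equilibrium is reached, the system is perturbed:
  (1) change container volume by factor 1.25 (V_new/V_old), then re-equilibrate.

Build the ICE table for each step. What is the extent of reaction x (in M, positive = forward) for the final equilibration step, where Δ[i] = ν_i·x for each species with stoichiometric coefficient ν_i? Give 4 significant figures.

Q₀ = 2.1547e+08 vs Keq = 142.1 ⇒ Q>K, reverse
Step 1:
                  J         D
  Initial   0.01413     8.471
  Change       1.35     -1.35
  Equil       1.365     7.121
  solve Keq expr → x = -0.4501; check Q = 142.1
Then change container volume by factor 1.25 (V_new/V_old).
Step 2:
                  J         D
  Initial     1.092     5.696
  Change          0         0
  Equil       1.092     5.696
  solve Keq expr → x = 0; check Q = 142.1

x = 0 M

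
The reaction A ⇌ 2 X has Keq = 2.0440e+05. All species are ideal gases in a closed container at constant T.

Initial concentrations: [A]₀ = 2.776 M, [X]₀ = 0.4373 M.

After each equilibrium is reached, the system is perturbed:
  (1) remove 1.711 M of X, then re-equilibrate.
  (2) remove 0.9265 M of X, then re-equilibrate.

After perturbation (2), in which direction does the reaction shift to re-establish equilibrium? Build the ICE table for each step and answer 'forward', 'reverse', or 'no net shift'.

Q₀ = 0.06889 vs Keq = 2.0440e+05 ⇒ Q<K, forward
Step 1:
                   A          X
  Initial      2.776     0.4373
  Change      -2.776      5.552
  Equil   1.7548e-04      5.989
  solve Keq expr → x = 2.776; check Q = 2.0440e+05
Then remove 1.711 M of X.
Step 2:
                   A          X
  Initial 1.7548e-04      4.278
  Change  -8.5935e-05 1.7187e-04
  Equil   8.9542e-05      4.278
  solve Keq expr → x = 8.5935e-05; check Q = 2.0440e+05
Then remove 0.9265 M of X.
Step 3:
                   A          X
  Initial 8.9542e-05      3.352
  Change  -3.4582e-05 6.9163e-05
  Equil   5.4960e-05      3.352
  solve Keq expr → x = 3.4582e-05; check Q = 2.0440e+05

Direction: forward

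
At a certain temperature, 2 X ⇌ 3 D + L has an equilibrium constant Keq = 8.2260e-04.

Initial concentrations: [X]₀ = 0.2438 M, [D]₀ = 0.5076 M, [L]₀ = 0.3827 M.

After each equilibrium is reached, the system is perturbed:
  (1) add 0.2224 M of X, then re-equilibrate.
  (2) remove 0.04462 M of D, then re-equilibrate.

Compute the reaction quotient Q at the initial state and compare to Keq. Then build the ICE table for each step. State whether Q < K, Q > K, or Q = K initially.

Q₀ = 0.8421; Q > K (proceeds reverse)

Q₀ = 0.8421 vs Keq = 8.2260e-04 ⇒ Q>K, reverse
Step 1:
                  X         D         L
  init       0.2438    0.5076    0.3827
  Δ          0.2741   -0.4111    -0.137
  eq         0.5179   0.09648    0.2457
  solve Keq expr → x = -0.137; check Q = 8.2260e-04
Then add 0.2224 M of X.
Step 2:
                  X         D         L
  init       0.7403   0.09648    0.2457
  Δ        -0.01535   0.02302  0.007673
  eq         0.7249    0.1195    0.2533
  solve Keq expr → x = 0.007673; check Q = 8.2260e-04
Then remove 0.04462 M of D.
Step 3:
                  X         D         L
  init       0.7249   0.07488    0.2533
  Δ        -0.02649   0.03973   0.01324
  eq         0.6984    0.1146    0.2666
  solve Keq expr → x = 0.01324; check Q = 8.2260e-04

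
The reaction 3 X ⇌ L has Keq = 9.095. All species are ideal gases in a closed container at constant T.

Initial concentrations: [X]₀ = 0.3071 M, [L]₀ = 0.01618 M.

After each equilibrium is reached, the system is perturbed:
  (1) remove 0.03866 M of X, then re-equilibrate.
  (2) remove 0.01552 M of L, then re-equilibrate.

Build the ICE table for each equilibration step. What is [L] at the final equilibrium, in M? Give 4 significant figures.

Q₀ = 0.5586 vs Keq = 9.095 ⇒ Q<K, forward
Step 1:
                   X          L
  Initial     0.3071    0.01618
  Change     -0.1227    0.04089
  Equil       0.1844    0.05707
  solve Keq expr → x = 0.04089; check Q = 9.095
Then remove 0.03866 M of X.
Step 2:
                   X          L
  Initial     0.1458    0.05707
  Change       0.028  -0.009333
  Equil       0.1738    0.04773
  solve Keq expr → x = -0.009333; check Q = 9.095
Then remove 0.01552 M of L.
Step 3:
                   X          L
  Initial     0.1738    0.03221
  Change    -0.01422   0.004738
  Equil       0.1596    0.03695
  solve Keq expr → x = 0.004738; check Q = 9.095

[L]_eq = 0.03695 M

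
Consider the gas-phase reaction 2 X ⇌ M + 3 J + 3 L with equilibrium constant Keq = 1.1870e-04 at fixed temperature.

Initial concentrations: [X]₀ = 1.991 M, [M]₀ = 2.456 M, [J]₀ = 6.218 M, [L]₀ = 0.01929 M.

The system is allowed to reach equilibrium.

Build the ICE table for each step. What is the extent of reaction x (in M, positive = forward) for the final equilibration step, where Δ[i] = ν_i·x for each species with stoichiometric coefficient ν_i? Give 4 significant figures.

x = -0.003326 M

Q₀ = 0.001069 vs Keq = 1.1870e-04 ⇒ Q>K, reverse
Step 1:
                  X         M         J         L
  init        1.991     2.456     6.218   0.01929
  Δ        0.006653 -0.003326 -0.009979 -0.009979
  eq          1.998     2.453     6.208  0.009311
  solve Keq expr → x = -0.003326; check Q = 1.1870e-04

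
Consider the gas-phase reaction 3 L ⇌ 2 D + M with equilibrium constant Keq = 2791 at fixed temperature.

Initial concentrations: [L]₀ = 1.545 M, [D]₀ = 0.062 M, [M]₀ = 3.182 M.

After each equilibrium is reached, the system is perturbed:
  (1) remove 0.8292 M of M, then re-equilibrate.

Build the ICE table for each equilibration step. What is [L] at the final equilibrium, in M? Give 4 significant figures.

[L]_eq = 0.1021 M

Q₀ = 0.003317 vs Keq = 2791 ⇒ Q<K, forward
Step 1:
                   L          D          M
  Initial      1.545      0.062      3.182
  Change      -1.434     0.9561     0.4781
  Equil       0.1108      1.018       3.66
  solve Keq expr → x = 0.4781; check Q = 2791
Then remove 0.8292 M of M.
Step 2:
                   L          D          M
  Initial     0.1108      1.018      2.831
  Change   -0.008672   0.005781   0.002891
  Equil       0.1021      1.024      2.834
  solve Keq expr → x = 0.002891; check Q = 2791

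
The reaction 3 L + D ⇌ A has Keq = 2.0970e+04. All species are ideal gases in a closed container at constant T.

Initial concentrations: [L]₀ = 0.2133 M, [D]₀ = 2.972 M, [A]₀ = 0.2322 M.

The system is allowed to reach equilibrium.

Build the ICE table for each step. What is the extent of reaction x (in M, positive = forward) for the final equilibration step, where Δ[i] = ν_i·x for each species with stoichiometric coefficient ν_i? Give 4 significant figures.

Q₀ = 8.051 vs Keq = 2.0970e+04 ⇒ Q<K, forward
Step 1:
                    L           D           A
  I            0.2133       2.972      0.2322
  C           -0.1963    -0.06544     0.06544
  E           0.01697       2.907      0.2976
  solve Keq expr → x = 0.06544; check Q = 2.0970e+04

x = 0.06544 M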